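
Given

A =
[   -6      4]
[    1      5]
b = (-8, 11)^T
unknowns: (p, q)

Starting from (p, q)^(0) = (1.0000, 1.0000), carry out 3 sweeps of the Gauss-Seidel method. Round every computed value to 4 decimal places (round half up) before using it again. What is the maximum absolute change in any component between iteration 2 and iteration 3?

0.0711

Iteration 1:
  p = (-8 - (4)·1.0000) / (-6) = 2.0000
  q = (11 - (1)·2.0000) / (5) = 1.8000
Iteration 2:
  p = (-8 - (4)·1.8000) / (-6) = 2.5333
  q = (11 - (1)·2.5333) / (5) = 1.6933
Iteration 3:
  p = (-8 - (4)·1.6933) / (-6) = 2.4622
  q = (11 - (1)·2.4622) / (5) = 1.7076
Change: (-0.0711, 0.0143) → max |·| = 0.0711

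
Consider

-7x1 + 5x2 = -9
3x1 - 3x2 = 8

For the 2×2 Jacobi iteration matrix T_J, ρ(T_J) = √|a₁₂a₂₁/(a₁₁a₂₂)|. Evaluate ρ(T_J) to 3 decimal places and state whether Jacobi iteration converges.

0.845

a₁₂a₂₁/(a₁₁a₂₂) = (5)·(3) / ((-7)·(-3)) = 0.714286
ρ = √|0.714286| = √0.714286 = 0.845
ρ < 1, so Jacobi converges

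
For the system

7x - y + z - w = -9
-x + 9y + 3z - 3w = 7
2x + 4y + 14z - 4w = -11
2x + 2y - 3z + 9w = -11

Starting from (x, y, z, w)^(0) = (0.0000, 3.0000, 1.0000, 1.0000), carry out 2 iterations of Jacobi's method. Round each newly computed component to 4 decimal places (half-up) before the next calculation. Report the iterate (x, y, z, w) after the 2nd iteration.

(-1.2030, 0.6164, -1.3300, -1.6570)

Iteration 1:
  x = (-9 - (-1)·3.0000 - (1)·1.0000 - (-1)·1.0000) / (7) = -0.8571
  y = (7 - (-1)·0.0000 - (3)·1.0000 - (-3)·1.0000) / (9) = 0.7778
  z = (-11 - (2)·0.0000 - (4)·3.0000 - (-4)·1.0000) / (14) = -1.3571
  w = (-11 - (2)·0.0000 - (2)·3.0000 - (-3)·1.0000) / (9) = -1.5556
Iteration 2:
  x = (-9 - (-1)·0.7778 - (1)·-1.3571 - (-1)·-1.5556) / (7) = -1.2030
  y = (7 - (-1)·-0.8571 - (3)·-1.3571 - (-3)·-1.5556) / (9) = 0.6164
  z = (-11 - (2)·-0.8571 - (4)·0.7778 - (-4)·-1.5556) / (14) = -1.3300
  w = (-11 - (2)·-0.8571 - (2)·0.7778 - (-3)·-1.3571) / (9) = -1.6570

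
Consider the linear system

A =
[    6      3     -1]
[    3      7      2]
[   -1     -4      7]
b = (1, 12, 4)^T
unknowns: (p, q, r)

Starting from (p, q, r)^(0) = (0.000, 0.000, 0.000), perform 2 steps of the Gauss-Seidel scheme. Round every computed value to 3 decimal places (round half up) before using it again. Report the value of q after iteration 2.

1.447

Iteration 1:
  p = (1 - (3)·0.000 - (-1)·0.000) / (6) = 0.167
  q = (12 - (3)·0.167 - (2)·0.000) / (7) = 1.643
  r = (4 - (-1)·0.167 - (-4)·1.643) / (7) = 1.534
Iteration 2:
  p = (1 - (3)·1.643 - (-1)·1.534) / (6) = -0.399
  q = (12 - (3)·-0.399 - (2)·1.534) / (7) = 1.447
  r = (4 - (-1)·-0.399 - (-4)·1.447) / (7) = 1.341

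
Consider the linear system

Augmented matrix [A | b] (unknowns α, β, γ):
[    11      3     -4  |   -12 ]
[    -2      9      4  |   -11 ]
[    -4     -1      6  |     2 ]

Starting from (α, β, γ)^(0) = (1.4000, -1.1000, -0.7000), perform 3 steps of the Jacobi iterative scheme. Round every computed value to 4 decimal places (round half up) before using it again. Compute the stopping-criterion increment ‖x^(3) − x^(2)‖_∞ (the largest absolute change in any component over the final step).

Iteration 1:
  α = (-12 - (3)·-1.1000 - (-4)·-0.7000) / (11) = -1.0455
  β = (-11 - (-2)·1.4000 - (4)·-0.7000) / (9) = -0.6000
  γ = (2 - (-4)·1.4000 - (-1)·-1.1000) / (6) = 1.0833
Iteration 2:
  α = (-12 - (3)·-0.6000 - (-4)·1.0833) / (11) = -0.5333
  β = (-11 - (-2)·-1.0455 - (4)·1.0833) / (9) = -1.9360
  γ = (2 - (-4)·-1.0455 - (-1)·-0.6000) / (6) = -0.4637
Iteration 3:
  α = (-12 - (3)·-1.9360 - (-4)·-0.4637) / (11) = -0.7315
  β = (-11 - (-2)·-0.5333 - (4)·-0.4637) / (9) = -1.1346
  γ = (2 - (-4)·-0.5333 - (-1)·-1.9360) / (6) = -0.3449
Change: (-0.1982, 0.8014, 0.1188) → max |·| = 0.8014

0.8014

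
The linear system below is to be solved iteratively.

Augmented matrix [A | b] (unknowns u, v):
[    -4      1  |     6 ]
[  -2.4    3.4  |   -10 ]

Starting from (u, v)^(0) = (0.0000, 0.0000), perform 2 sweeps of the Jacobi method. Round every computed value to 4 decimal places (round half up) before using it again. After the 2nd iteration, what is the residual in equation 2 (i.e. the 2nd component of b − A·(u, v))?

Iteration 1:
  u = (6 - (1)·0.0000) / (-4) = -1.5000
  v = (-10 - (-2.4)·0.0000) / (3.4) = -2.9412
Iteration 2:
  u = (6 - (1)·-2.9412) / (-4) = -2.2353
  v = (-10 - (-2.4)·-1.5000) / (3.4) = -4.0000
Residual b − A·x = (1.0588, -1.7647)

-1.7647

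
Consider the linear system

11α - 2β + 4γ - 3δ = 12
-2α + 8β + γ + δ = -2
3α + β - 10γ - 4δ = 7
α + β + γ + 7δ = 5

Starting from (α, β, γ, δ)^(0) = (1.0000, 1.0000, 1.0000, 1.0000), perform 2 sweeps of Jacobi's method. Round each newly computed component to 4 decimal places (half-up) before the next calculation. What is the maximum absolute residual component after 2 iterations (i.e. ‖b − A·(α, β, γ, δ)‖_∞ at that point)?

Iteration 1:
  α = (12 - (-2)·1.0000 - (4)·1.0000 - (-3)·1.0000) / (11) = 1.1818
  β = (-2 - (-2)·1.0000 - (1)·1.0000 - (1)·1.0000) / (8) = -0.2500
  γ = (7 - (3)·1.0000 - (1)·1.0000 - (-4)·1.0000) / (-10) = -0.7000
  δ = (5 - (1)·1.0000 - (1)·1.0000 - (1)·1.0000) / (7) = 0.2857
Iteration 2:
  α = (12 - (-2)·-0.2500 - (4)·-0.7000 - (-3)·0.2857) / (11) = 1.3779
  β = (-2 - (-2)·1.1818 - (1)·-0.7000 - (1)·0.2857) / (8) = 0.0972
  γ = (7 - (3)·1.1818 - (1)·-0.2500 - (-4)·0.2857) / (-10) = -0.4847
  δ = (5 - (1)·1.1818 - (1)·-0.2500 - (1)·-0.7000) / (7) = 0.6812
Residual b − A·x = (1.0199, -0.2183, 0.6469, -0.7588); ∞-norm = 1.0199

1.0199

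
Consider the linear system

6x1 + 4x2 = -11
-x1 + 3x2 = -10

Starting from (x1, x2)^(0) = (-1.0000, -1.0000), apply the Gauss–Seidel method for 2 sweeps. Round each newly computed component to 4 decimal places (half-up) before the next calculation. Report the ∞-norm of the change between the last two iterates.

1.8148

Iteration 1:
  x1 = (-11 - (4)·-1.0000) / (6) = -1.1667
  x2 = (-10 - (-1)·-1.1667) / (3) = -3.7222
Iteration 2:
  x1 = (-11 - (4)·-3.7222) / (6) = 0.6481
  x2 = (-10 - (-1)·0.6481) / (3) = -3.1173
Change: (1.8148, 0.6049) → max |·| = 1.8148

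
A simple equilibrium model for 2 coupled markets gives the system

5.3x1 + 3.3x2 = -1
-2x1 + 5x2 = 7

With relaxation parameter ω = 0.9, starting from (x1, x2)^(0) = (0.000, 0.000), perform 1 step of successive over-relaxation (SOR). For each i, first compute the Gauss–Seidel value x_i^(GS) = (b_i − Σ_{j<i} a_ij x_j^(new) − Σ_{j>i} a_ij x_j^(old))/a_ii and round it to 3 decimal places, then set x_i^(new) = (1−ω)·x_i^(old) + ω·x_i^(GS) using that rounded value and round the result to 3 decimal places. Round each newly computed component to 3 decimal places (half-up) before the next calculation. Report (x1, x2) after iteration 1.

Iteration 1:
  x1: GS value = (-1 - (3.3)·0.000) / (5.3) = -0.189;  x1 ← (1−ω)·0.000 + ω·-0.189 = -0.170
  x2: GS value = (7 - (-2)·-0.170) / (5) = 1.332;  x2 ← (1−ω)·0.000 + ω·1.332 = 1.199

(-0.170, 1.199)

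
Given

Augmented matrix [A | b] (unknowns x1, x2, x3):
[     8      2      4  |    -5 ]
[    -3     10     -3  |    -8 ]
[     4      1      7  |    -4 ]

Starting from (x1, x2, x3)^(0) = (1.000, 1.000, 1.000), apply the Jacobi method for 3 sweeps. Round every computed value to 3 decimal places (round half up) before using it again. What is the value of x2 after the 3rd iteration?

-0.707

Iteration 1:
  x1 = (-5 - (2)·1.000 - (4)·1.000) / (8) = -1.375
  x2 = (-8 - (-3)·1.000 - (-3)·1.000) / (10) = -0.200
  x3 = (-4 - (4)·1.000 - (1)·1.000) / (7) = -1.286
Iteration 2:
  x1 = (-5 - (2)·-0.200 - (4)·-1.286) / (8) = 0.068
  x2 = (-8 - (-3)·-1.375 - (-3)·-1.286) / (10) = -1.598
  x3 = (-4 - (4)·-1.375 - (1)·-0.200) / (7) = 0.243
Iteration 3:
  x1 = (-5 - (2)·-1.598 - (4)·0.243) / (8) = -0.347
  x2 = (-8 - (-3)·0.068 - (-3)·0.243) / (10) = -0.707
  x3 = (-4 - (4)·0.068 - (1)·-1.598) / (7) = -0.382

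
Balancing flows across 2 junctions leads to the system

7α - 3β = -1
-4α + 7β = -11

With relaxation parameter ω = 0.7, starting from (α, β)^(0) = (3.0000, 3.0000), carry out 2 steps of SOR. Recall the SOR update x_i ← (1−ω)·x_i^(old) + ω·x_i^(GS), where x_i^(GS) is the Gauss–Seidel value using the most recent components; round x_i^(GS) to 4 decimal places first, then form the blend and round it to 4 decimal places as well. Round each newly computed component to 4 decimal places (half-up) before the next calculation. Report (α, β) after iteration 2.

(0.5540, -0.7344)

Iteration 1:
  α: GS value = (-1 - (-3)·3.0000) / (7) = 1.1429;  α ← (1−ω)·3.0000 + ω·1.1429 = 1.7000
  β: GS value = (-11 - (-4)·1.7000) / (7) = -0.6000;  β ← (1−ω)·3.0000 + ω·-0.6000 = 0.4800
Iteration 2:
  α: GS value = (-1 - (-3)·0.4800) / (7) = 0.0629;  α ← (1−ω)·1.7000 + ω·0.0629 = 0.5540
  β: GS value = (-11 - (-4)·0.5540) / (7) = -1.2549;  β ← (1−ω)·0.4800 + ω·-1.2549 = -0.7344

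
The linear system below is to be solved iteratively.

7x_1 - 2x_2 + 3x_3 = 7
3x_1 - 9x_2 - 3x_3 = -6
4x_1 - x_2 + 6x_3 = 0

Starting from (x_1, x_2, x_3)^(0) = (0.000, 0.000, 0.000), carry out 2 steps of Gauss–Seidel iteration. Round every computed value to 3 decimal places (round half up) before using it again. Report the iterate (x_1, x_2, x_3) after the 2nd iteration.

(1.500, 1.333, -0.778)

Iteration 1:
  x_1 = (7 - (-2)·0.000 - (3)·0.000) / (7) = 1.000
  x_2 = (-6 - (3)·1.000 - (-3)·0.000) / (-9) = 1.000
  x_3 = (0 - (4)·1.000 - (-1)·1.000) / (6) = -0.500
Iteration 2:
  x_1 = (7 - (-2)·1.000 - (3)·-0.500) / (7) = 1.500
  x_2 = (-6 - (3)·1.500 - (-3)·-0.500) / (-9) = 1.333
  x_3 = (0 - (4)·1.500 - (-1)·1.333) / (6) = -0.778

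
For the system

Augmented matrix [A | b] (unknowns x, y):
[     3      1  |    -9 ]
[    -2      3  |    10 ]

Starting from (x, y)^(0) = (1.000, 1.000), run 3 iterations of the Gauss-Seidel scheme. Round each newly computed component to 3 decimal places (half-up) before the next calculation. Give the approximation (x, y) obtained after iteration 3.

Iteration 1:
  x = (-9 - (1)·1.000) / (3) = -3.333
  y = (10 - (-2)·-3.333) / (3) = 1.111
Iteration 2:
  x = (-9 - (1)·1.111) / (3) = -3.370
  y = (10 - (-2)·-3.370) / (3) = 1.087
Iteration 3:
  x = (-9 - (1)·1.087) / (3) = -3.362
  y = (10 - (-2)·-3.362) / (3) = 1.092

(-3.362, 1.092)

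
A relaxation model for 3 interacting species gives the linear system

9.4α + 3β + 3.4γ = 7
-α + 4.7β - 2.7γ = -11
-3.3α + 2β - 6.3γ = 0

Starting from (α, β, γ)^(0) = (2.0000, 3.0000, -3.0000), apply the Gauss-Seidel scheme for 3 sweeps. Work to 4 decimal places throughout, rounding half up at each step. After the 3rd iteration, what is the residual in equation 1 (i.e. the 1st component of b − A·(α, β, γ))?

Iteration 1:
  α = (7 - (3)·3.0000 - (3.4)·-3.0000) / (9.4) = 0.8723
  β = (-11 - (-1)·0.8723 - (-2.7)·-3.0000) / (4.7) = -3.8782
  γ = (0 - (-3.3)·0.8723 - (2)·-3.8782) / (-6.3) = -1.6881
Iteration 2:
  α = (7 - (3)·-3.8782 - (3.4)·-1.6881) / (9.4) = 2.5930
  β = (-11 - (-1)·2.5930 - (-2.7)·-1.6881) / (4.7) = -2.7585
  γ = (0 - (-3.3)·2.5930 - (2)·-2.7585) / (-6.3) = -2.2340
Iteration 3:
  α = (7 - (3)·-2.7585 - (3.4)·-2.2340) / (9.4) = 2.4331
  β = (-11 - (-1)·2.4331 - (-2.7)·-2.2340) / (4.7) = -3.1061
  γ = (0 - (-3.3)·2.4331 - (2)·-3.1061) / (-6.3) = -2.2605
Residual b − A·x = (1.1329, -0.0716, 0.0003)

1.1329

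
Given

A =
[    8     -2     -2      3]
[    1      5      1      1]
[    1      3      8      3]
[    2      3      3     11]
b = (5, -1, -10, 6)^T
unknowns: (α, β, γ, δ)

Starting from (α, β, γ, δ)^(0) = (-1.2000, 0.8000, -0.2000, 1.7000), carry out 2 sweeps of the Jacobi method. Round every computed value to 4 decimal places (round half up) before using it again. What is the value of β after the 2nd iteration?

0.0600

Iteration 1:
  α = (5 - (-2)·0.8000 - (-2)·-0.2000 - (3)·1.7000) / (8) = 0.1375
  β = (-1 - (1)·-1.2000 - (1)·-0.2000 - (1)·1.7000) / (5) = -0.2600
  γ = (-10 - (1)·-1.2000 - (3)·0.8000 - (3)·1.7000) / (8) = -2.0375
  δ = (6 - (2)·-1.2000 - (3)·0.8000 - (3)·-0.2000) / (11) = 0.6000
Iteration 2:
  α = (5 - (-2)·-0.2600 - (-2)·-2.0375 - (3)·0.6000) / (8) = -0.1744
  β = (-1 - (1)·0.1375 - (1)·-2.0375 - (1)·0.6000) / (5) = 0.0600
  γ = (-10 - (1)·0.1375 - (3)·-0.2600 - (3)·0.6000) / (8) = -1.3947
  δ = (6 - (2)·0.1375 - (3)·-0.2600 - (3)·-2.0375) / (11) = 1.1470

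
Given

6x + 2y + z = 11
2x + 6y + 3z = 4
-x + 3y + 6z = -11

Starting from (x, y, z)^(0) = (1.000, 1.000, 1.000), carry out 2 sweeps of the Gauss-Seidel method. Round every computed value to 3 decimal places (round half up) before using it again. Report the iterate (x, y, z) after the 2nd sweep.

(2.171, 0.679, -1.811)

Iteration 1:
  x = (11 - (2)·1.000 - (1)·1.000) / (6) = 1.333
  y = (4 - (2)·1.333 - (3)·1.000) / (6) = -0.278
  z = (-11 - (-1)·1.333 - (3)·-0.278) / (6) = -1.472
Iteration 2:
  x = (11 - (2)·-0.278 - (1)·-1.472) / (6) = 2.171
  y = (4 - (2)·2.171 - (3)·-1.472) / (6) = 0.679
  z = (-11 - (-1)·2.171 - (3)·0.679) / (6) = -1.811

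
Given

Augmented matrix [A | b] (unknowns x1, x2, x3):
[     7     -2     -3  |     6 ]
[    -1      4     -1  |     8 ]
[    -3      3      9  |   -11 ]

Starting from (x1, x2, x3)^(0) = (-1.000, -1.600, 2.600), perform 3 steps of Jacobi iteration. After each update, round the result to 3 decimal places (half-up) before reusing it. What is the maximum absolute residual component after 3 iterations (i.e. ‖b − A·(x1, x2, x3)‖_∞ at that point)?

0.583

Iteration 1:
  x1 = (6 - (-2)·-1.600 - (-3)·2.600) / (7) = 1.514
  x2 = (8 - (-1)·-1.000 - (-1)·2.600) / (4) = 2.400
  x3 = (-11 - (-3)·-1.000 - (3)·-1.600) / (9) = -1.022
Iteration 2:
  x1 = (6 - (-2)·2.400 - (-3)·-1.022) / (7) = 1.105
  x2 = (8 - (-1)·1.514 - (-1)·-1.022) / (4) = 2.123
  x3 = (-11 - (-3)·1.514 - (3)·2.400) / (9) = -1.518
Iteration 3:
  x1 = (6 - (-2)·2.123 - (-3)·-1.518) / (7) = 0.813
  x2 = (8 - (-1)·1.105 - (-1)·-1.518) / (4) = 1.897
  x3 = (-11 - (-3)·1.105 - (3)·2.123) / (9) = -1.562
Residual b − A·x = (-0.583, -0.337, -0.194); ∞-norm = 0.583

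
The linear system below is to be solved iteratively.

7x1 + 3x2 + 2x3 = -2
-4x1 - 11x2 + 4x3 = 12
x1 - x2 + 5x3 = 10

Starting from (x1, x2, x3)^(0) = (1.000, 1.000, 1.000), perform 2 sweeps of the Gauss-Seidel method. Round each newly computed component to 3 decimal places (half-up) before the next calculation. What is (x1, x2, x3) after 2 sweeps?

(-0.737, -0.049, 2.138)

Iteration 1:
  x1 = (-2 - (3)·1.000 - (2)·1.000) / (7) = -1.000
  x2 = (12 - (-4)·-1.000 - (4)·1.000) / (-11) = -0.364
  x3 = (10 - (1)·-1.000 - (-1)·-0.364) / (5) = 2.127
Iteration 2:
  x1 = (-2 - (3)·-0.364 - (2)·2.127) / (7) = -0.737
  x2 = (12 - (-4)·-0.737 - (4)·2.127) / (-11) = -0.049
  x3 = (10 - (1)·-0.737 - (-1)·-0.049) / (5) = 2.138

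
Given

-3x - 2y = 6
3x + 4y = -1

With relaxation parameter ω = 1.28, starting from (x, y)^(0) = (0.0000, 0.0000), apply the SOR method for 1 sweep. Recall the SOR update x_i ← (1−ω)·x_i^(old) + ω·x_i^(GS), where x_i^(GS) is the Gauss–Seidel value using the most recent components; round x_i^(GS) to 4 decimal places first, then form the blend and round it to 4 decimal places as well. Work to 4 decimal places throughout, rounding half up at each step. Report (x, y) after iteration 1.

Iteration 1:
  x: GS value = (6 - (-2)·0.0000) / (-3) = -2.0000;  x ← (1−ω)·0.0000 + ω·-2.0000 = -2.5600
  y: GS value = (-1 - (3)·-2.5600) / (4) = 1.6700;  y ← (1−ω)·0.0000 + ω·1.6700 = 2.1376

(-2.5600, 2.1376)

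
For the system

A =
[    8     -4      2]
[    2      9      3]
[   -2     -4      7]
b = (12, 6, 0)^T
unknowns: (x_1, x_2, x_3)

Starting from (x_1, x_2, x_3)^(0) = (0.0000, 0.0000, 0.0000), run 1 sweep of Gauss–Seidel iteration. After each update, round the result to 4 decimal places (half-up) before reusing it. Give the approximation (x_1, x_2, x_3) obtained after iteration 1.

Iteration 1:
  x_1 = (12 - (-4)·0.0000 - (2)·0.0000) / (8) = 1.5000
  x_2 = (6 - (2)·1.5000 - (3)·0.0000) / (9) = 0.3333
  x_3 = (0 - (-2)·1.5000 - (-4)·0.3333) / (7) = 0.6190

(1.5000, 0.3333, 0.6190)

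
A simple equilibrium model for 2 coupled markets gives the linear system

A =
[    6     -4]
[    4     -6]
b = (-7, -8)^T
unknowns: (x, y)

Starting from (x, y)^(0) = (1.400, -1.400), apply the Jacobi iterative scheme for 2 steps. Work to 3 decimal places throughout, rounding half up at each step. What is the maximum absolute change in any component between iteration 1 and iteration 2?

Iteration 1:
  x = (-7 - (-4)·-1.400) / (6) = -2.100
  y = (-8 - (4)·1.400) / (-6) = 2.267
Iteration 2:
  x = (-7 - (-4)·2.267) / (6) = 0.345
  y = (-8 - (4)·-2.100) / (-6) = -0.067
Change: (2.445, -2.334) → max |·| = 2.445

2.445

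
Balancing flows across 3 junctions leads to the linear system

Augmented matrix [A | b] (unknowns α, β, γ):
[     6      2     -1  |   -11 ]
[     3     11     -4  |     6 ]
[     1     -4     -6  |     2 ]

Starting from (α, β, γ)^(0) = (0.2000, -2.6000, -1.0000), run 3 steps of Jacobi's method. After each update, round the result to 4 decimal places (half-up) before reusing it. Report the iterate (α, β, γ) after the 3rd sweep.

(-2.3931, 0.7711, -1.5233)

Iteration 1:
  α = (-11 - (2)·-2.6000 - (-1)·-1.0000) / (6) = -1.1333
  β = (6 - (3)·0.2000 - (-4)·-1.0000) / (11) = 0.1273
  γ = (2 - (1)·0.2000 - (-4)·-2.6000) / (-6) = 1.4333
Iteration 2:
  α = (-11 - (2)·0.1273 - (-1)·1.4333) / (6) = -1.6369
  β = (6 - (3)·-1.1333 - (-4)·1.4333) / (11) = 1.3757
  γ = (2 - (1)·-1.1333 - (-4)·0.1273) / (-6) = -0.6071
Iteration 3:
  α = (-11 - (2)·1.3757 - (-1)·-0.6071) / (6) = -2.3931
  β = (6 - (3)·-1.6369 - (-4)·-0.6071) / (11) = 0.7711
  γ = (2 - (1)·-1.6369 - (-4)·1.3757) / (-6) = -1.5233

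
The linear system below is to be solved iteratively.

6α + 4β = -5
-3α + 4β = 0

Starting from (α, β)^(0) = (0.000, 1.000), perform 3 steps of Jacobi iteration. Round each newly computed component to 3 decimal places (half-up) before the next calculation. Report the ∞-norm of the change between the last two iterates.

0.750

Iteration 1:
  α = (-5 - (4)·1.000) / (6) = -1.500
  β = (0 - (-3)·0.000) / (4) = 0.000
Iteration 2:
  α = (-5 - (4)·0.000) / (6) = -0.833
  β = (0 - (-3)·-1.500) / (4) = -1.125
Iteration 3:
  α = (-5 - (4)·-1.125) / (6) = -0.083
  β = (0 - (-3)·-0.833) / (4) = -0.625
Change: (0.750, 0.500) → max |·| = 0.750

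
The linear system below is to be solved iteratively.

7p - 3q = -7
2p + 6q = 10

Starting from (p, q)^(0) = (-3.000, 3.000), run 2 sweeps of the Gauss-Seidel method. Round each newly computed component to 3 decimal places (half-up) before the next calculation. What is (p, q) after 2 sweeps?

Iteration 1:
  p = (-7 - (-3)·3.000) / (7) = 0.286
  q = (10 - (2)·0.286) / (6) = 1.571
Iteration 2:
  p = (-7 - (-3)·1.571) / (7) = -0.327
  q = (10 - (2)·-0.327) / (6) = 1.776

(-0.327, 1.776)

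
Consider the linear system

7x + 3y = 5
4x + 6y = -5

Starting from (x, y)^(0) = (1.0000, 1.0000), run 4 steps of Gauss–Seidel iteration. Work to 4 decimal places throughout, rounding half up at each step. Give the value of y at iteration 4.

Iteration 1:
  x = (5 - (3)·1.0000) / (7) = 0.2857
  y = (-5 - (4)·0.2857) / (6) = -1.0238
Iteration 2:
  x = (5 - (3)·-1.0238) / (7) = 1.1531
  y = (-5 - (4)·1.1531) / (6) = -1.6021
Iteration 3:
  x = (5 - (3)·-1.6021) / (7) = 1.4009
  y = (-5 - (4)·1.4009) / (6) = -1.7673
Iteration 4:
  x = (5 - (3)·-1.7673) / (7) = 1.4717
  y = (-5 - (4)·1.4717) / (6) = -1.8145

-1.8145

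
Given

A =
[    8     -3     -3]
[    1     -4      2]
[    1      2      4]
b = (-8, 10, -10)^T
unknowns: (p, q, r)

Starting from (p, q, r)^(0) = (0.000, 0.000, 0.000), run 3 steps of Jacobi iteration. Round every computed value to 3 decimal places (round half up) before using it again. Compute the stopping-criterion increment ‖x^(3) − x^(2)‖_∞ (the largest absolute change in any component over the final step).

Iteration 1:
  p = (-8 - (-3)·0.000 - (-3)·0.000) / (8) = -1.000
  q = (10 - (1)·0.000 - (2)·0.000) / (-4) = -2.500
  r = (-10 - (1)·0.000 - (2)·0.000) / (4) = -2.500
Iteration 2:
  p = (-8 - (-3)·-2.500 - (-3)·-2.500) / (8) = -2.875
  q = (10 - (1)·-1.000 - (2)·-2.500) / (-4) = -4.000
  r = (-10 - (1)·-1.000 - (2)·-2.500) / (4) = -1.000
Iteration 3:
  p = (-8 - (-3)·-4.000 - (-3)·-1.000) / (8) = -2.875
  q = (10 - (1)·-2.875 - (2)·-1.000) / (-4) = -3.719
  r = (-10 - (1)·-2.875 - (2)·-4.000) / (4) = 0.219
Change: (0.000, 0.281, 1.219) → max |·| = 1.219

1.219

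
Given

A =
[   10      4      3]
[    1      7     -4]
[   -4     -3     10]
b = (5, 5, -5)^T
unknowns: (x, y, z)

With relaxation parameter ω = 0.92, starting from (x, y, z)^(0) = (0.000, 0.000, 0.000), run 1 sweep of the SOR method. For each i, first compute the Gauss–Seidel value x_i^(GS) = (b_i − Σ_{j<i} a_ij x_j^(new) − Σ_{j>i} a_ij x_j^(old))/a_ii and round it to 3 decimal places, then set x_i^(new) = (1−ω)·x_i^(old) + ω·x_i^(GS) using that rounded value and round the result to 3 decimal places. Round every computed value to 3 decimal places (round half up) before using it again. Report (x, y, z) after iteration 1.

Iteration 1:
  x: GS value = (5 - (4)·0.000 - (3)·0.000) / (10) = 0.500;  x ← (1−ω)·0.000 + ω·0.500 = 0.460
  y: GS value = (5 - (1)·0.460 - (-4)·0.000) / (7) = 0.649;  y ← (1−ω)·0.000 + ω·0.649 = 0.597
  z: GS value = (-5 - (-4)·0.460 - (-3)·0.597) / (10) = -0.137;  z ← (1−ω)·0.000 + ω·-0.137 = -0.126

(0.460, 0.597, -0.126)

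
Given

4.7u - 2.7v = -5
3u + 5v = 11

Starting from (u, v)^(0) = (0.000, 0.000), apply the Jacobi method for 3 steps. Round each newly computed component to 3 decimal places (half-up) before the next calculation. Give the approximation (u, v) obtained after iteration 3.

Iteration 1:
  u = (-5 - (-2.7)·0.000) / (4.7) = -1.064
  v = (11 - (3)·0.000) / (5) = 2.200
Iteration 2:
  u = (-5 - (-2.7)·2.200) / (4.7) = 0.200
  v = (11 - (3)·-1.064) / (5) = 2.838
Iteration 3:
  u = (-5 - (-2.7)·2.838) / (4.7) = 0.567
  v = (11 - (3)·0.200) / (5) = 2.080

(0.567, 2.080)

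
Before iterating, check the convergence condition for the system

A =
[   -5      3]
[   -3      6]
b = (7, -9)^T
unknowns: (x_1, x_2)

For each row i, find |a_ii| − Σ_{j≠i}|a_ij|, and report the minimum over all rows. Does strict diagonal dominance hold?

2

row 1: |-5| − (3) = 2
row 2: |6| − (3) = 3
minimum over rows = 2 → strictly diagonally dominant (convergence guaranteed)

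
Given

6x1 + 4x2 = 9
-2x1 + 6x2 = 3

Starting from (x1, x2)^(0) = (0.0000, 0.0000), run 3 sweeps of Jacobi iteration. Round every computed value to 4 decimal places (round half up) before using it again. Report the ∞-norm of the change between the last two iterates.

0.3334

Iteration 1:
  x1 = (9 - (4)·0.0000) / (6) = 1.5000
  x2 = (3 - (-2)·0.0000) / (6) = 0.5000
Iteration 2:
  x1 = (9 - (4)·0.5000) / (6) = 1.1667
  x2 = (3 - (-2)·1.5000) / (6) = 1.0000
Iteration 3:
  x1 = (9 - (4)·1.0000) / (6) = 0.8333
  x2 = (3 - (-2)·1.1667) / (6) = 0.8889
Change: (-0.3334, -0.1111) → max |·| = 0.3334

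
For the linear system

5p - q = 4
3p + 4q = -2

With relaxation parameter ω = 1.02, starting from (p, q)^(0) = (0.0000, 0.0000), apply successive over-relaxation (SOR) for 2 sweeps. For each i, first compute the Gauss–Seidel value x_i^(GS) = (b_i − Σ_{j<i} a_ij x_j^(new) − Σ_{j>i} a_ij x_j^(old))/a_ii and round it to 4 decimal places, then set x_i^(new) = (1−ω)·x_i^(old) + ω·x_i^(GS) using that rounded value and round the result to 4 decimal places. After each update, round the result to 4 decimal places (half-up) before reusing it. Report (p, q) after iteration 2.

Iteration 1:
  p: GS value = (4 - (-1)·0.0000) / (5) = 0.8000;  p ← (1−ω)·0.0000 + ω·0.8000 = 0.8160
  q: GS value = (-2 - (3)·0.8160) / (4) = -1.1120;  q ← (1−ω)·0.0000 + ω·-1.1120 = -1.1342
Iteration 2:
  p: GS value = (4 - (-1)·-1.1342) / (5) = 0.5732;  p ← (1−ω)·0.8160 + ω·0.5732 = 0.5683
  q: GS value = (-2 - (3)·0.5683) / (4) = -0.9262;  q ← (1−ω)·-1.1342 + ω·-0.9262 = -0.9220

(0.5683, -0.9220)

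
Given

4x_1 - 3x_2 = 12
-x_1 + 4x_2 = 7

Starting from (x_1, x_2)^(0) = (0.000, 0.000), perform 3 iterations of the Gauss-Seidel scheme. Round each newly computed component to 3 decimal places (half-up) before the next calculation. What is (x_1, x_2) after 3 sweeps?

(5.227, 3.057)

Iteration 1:
  x_1 = (12 - (-3)·0.000) / (4) = 3.000
  x_2 = (7 - (-1)·3.000) / (4) = 2.500
Iteration 2:
  x_1 = (12 - (-3)·2.500) / (4) = 4.875
  x_2 = (7 - (-1)·4.875) / (4) = 2.969
Iteration 3:
  x_1 = (12 - (-3)·2.969) / (4) = 5.227
  x_2 = (7 - (-1)·5.227) / (4) = 3.057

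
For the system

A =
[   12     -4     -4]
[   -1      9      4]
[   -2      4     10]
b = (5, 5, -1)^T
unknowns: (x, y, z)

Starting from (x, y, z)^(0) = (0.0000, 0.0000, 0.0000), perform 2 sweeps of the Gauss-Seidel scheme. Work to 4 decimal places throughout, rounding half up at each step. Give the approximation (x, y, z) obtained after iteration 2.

(0.5315, 0.7290, -0.2853)

Iteration 1:
  x = (5 - (-4)·0.0000 - (-4)·0.0000) / (12) = 0.4167
  y = (5 - (-1)·0.4167 - (4)·0.0000) / (9) = 0.6019
  z = (-1 - (-2)·0.4167 - (4)·0.6019) / (10) = -0.2574
Iteration 2:
  x = (5 - (-4)·0.6019 - (-4)·-0.2574) / (12) = 0.5315
  y = (5 - (-1)·0.5315 - (4)·-0.2574) / (9) = 0.7290
  z = (-1 - (-2)·0.5315 - (4)·0.7290) / (10) = -0.2853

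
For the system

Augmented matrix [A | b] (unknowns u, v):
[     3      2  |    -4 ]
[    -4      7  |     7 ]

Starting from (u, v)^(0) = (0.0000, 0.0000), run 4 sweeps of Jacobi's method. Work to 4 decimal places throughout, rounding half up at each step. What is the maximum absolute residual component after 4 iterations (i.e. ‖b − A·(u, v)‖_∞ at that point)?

Iteration 1:
  u = (-4 - (2)·0.0000) / (3) = -1.3333
  v = (7 - (-4)·0.0000) / (7) = 1.0000
Iteration 2:
  u = (-4 - (2)·1.0000) / (3) = -2.0000
  v = (7 - (-4)·-1.3333) / (7) = 0.2381
Iteration 3:
  u = (-4 - (2)·0.2381) / (3) = -1.4921
  v = (7 - (-4)·-2.0000) / (7) = -0.1429
Iteration 4:
  u = (-4 - (2)·-0.1429) / (3) = -1.2381
  v = (7 - (-4)·-1.4921) / (7) = 0.1474
Residual b − A·x = (-0.5805, 1.0158); ∞-norm = 1.0158

1.0158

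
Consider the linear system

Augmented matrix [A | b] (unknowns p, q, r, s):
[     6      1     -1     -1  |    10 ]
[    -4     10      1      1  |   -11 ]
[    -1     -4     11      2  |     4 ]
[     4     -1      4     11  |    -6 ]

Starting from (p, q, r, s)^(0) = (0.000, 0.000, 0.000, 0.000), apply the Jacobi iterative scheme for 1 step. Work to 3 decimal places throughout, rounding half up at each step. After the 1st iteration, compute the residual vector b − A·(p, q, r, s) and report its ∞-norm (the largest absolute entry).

Iteration 1:
  p = (10 - (1)·0.000 - (-1)·0.000 - (-1)·0.000) / (6) = 1.667
  q = (-11 - (-4)·0.000 - (1)·0.000 - (1)·0.000) / (10) = -1.100
  r = (4 - (-1)·0.000 - (-4)·0.000 - (2)·0.000) / (11) = 0.364
  s = (-6 - (4)·0.000 - (-1)·0.000 - (4)·0.000) / (11) = -0.545
Residual b − A·x = (0.917, 6.849, -1.647, -9.229); ∞-norm = 9.229

9.229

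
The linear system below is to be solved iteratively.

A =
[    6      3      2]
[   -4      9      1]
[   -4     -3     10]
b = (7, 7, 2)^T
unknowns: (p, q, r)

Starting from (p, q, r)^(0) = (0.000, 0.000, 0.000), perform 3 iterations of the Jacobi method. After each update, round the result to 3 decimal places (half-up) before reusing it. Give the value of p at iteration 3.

0.230

Iteration 1:
  p = (7 - (3)·0.000 - (2)·0.000) / (6) = 1.167
  q = (7 - (-4)·0.000 - (1)·0.000) / (9) = 0.778
  r = (2 - (-4)·0.000 - (-3)·0.000) / (10) = 0.200
Iteration 2:
  p = (7 - (3)·0.778 - (2)·0.200) / (6) = 0.711
  q = (7 - (-4)·1.167 - (1)·0.200) / (9) = 1.274
  r = (2 - (-4)·1.167 - (-3)·0.778) / (10) = 0.900
Iteration 3:
  p = (7 - (3)·1.274 - (2)·0.900) / (6) = 0.230
  q = (7 - (-4)·0.711 - (1)·0.900) / (9) = 0.994
  r = (2 - (-4)·0.711 - (-3)·1.274) / (10) = 0.867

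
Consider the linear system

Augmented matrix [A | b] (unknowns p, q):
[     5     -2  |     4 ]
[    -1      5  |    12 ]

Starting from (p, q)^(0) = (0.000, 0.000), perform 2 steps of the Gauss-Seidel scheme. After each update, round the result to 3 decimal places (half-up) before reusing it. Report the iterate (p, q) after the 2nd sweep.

(1.824, 2.765)

Iteration 1:
  p = (4 - (-2)·0.000) / (5) = 0.800
  q = (12 - (-1)·0.800) / (5) = 2.560
Iteration 2:
  p = (4 - (-2)·2.560) / (5) = 1.824
  q = (12 - (-1)·1.824) / (5) = 2.765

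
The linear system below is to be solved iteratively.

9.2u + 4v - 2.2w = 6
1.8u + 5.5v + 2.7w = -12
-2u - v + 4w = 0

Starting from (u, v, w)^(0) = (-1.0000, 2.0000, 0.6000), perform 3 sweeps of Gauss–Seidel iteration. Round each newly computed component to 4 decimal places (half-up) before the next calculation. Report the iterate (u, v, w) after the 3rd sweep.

Iteration 1:
  u = (6 - (4)·2.0000 - (-2.2)·0.6000) / (9.2) = -0.0739
  v = (-12 - (1.8)·-0.0739 - (2.7)·0.6000) / (5.5) = -2.4522
  w = (0 - (-2)·-0.0739 - (-1)·-2.4522) / (4) = -0.6500
Iteration 2:
  u = (6 - (4)·-2.4522 - (-2.2)·-0.6500) / (9.2) = 1.5629
  v = (-12 - (1.8)·1.5629 - (2.7)·-0.6500) / (5.5) = -2.3742
  w = (0 - (-2)·1.5629 - (-1)·-2.3742) / (4) = 0.1879
Iteration 3:
  u = (6 - (4)·-2.3742 - (-2.2)·0.1879) / (9.2) = 1.7294
  v = (-12 - (1.8)·1.7294 - (2.7)·0.1879) / (5.5) = -2.8400
  w = (0 - (-2)·1.7294 - (-1)·-2.8400) / (4) = 0.1547

(1.7294, -2.8400, 0.1547)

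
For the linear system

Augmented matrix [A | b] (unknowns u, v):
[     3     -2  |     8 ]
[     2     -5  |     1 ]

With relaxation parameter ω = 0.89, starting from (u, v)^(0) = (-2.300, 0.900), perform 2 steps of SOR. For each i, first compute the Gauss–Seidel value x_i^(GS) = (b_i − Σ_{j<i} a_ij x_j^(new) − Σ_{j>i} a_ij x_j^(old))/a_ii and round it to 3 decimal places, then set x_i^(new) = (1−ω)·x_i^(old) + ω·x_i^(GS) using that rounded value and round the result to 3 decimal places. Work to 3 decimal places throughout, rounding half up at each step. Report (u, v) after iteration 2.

Iteration 1:
  u: GS value = (8 - (-2)·0.900) / (3) = 3.267;  u ← (1−ω)·-2.300 + ω·3.267 = 2.655
  v: GS value = (1 - (2)·2.655) / (-5) = 0.862;  v ← (1−ω)·0.900 + ω·0.862 = 0.866
Iteration 2:
  u: GS value = (8 - (-2)·0.866) / (3) = 3.244;  u ← (1−ω)·2.655 + ω·3.244 = 3.179
  v: GS value = (1 - (2)·3.179) / (-5) = 1.072;  v ← (1−ω)·0.866 + ω·1.072 = 1.049

(3.179, 1.049)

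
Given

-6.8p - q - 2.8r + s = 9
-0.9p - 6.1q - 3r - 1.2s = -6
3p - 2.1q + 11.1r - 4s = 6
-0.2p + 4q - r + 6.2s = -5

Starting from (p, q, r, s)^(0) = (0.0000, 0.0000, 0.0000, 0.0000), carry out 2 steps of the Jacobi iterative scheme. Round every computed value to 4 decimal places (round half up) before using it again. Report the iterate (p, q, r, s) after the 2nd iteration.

Iteration 1:
  p = (9 - (-1)·0.0000 - (-2.8)·0.0000 - (1)·0.0000) / (-6.8) = -1.3235
  q = (-6 - (-0.9)·0.0000 - (-3)·0.0000 - (-1.2)·0.0000) / (-6.1) = 0.9836
  r = (6 - (3)·0.0000 - (-2.1)·0.0000 - (-4)·0.0000) / (11.1) = 0.5405
  s = (-5 - (-0.2)·0.0000 - (4)·0.0000 - (-1)·0.0000) / (6.2) = -0.8065
Iteration 2:
  p = (9 - (-1)·0.9836 - (-2.8)·0.5405 - (1)·-0.8065) / (-6.8) = -1.8093
  q = (-6 - (-0.9)·-1.3235 - (-3)·0.5405 - (-1.2)·-0.8065) / (-6.1) = 1.0717
  r = (6 - (3)·-1.3235 - (-2.1)·0.9836 - (-4)·-0.8065) / (11.1) = 0.7937
  s = (-5 - (-0.2)·-1.3235 - (4)·0.9836 - (-1)·0.5405) / (6.2) = -1.3965

(-1.8093, 1.0717, 0.7937, -1.3965)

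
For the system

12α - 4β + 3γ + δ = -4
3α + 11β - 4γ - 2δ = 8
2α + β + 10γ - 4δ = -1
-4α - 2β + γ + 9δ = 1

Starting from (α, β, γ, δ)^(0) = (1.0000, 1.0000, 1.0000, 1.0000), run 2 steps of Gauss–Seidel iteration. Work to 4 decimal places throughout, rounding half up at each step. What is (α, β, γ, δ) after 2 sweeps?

(0.0436, 0.8428, -0.0968, 0.3285)

Iteration 1:
  α = (-4 - (-4)·1.0000 - (3)·1.0000 - (1)·1.0000) / (12) = -0.3333
  β = (8 - (3)·-0.3333 - (-4)·1.0000 - (-2)·1.0000) / (11) = 1.3636
  γ = (-1 - (2)·-0.3333 - (1)·1.3636 - (-4)·1.0000) / (10) = 0.2303
  δ = (1 - (-4)·-0.3333 - (-2)·1.3636 - (1)·0.2303) / (9) = 0.2404
Iteration 2:
  α = (-4 - (-4)·1.3636 - (3)·0.2303 - (1)·0.2404) / (12) = 0.0436
  β = (8 - (3)·0.0436 - (-4)·0.2303 - (-2)·0.2404) / (11) = 0.8428
  γ = (-1 - (2)·0.0436 - (1)·0.8428 - (-4)·0.2404) / (10) = -0.0968
  δ = (1 - (-4)·0.0436 - (-2)·0.8428 - (1)·-0.0968) / (9) = 0.3285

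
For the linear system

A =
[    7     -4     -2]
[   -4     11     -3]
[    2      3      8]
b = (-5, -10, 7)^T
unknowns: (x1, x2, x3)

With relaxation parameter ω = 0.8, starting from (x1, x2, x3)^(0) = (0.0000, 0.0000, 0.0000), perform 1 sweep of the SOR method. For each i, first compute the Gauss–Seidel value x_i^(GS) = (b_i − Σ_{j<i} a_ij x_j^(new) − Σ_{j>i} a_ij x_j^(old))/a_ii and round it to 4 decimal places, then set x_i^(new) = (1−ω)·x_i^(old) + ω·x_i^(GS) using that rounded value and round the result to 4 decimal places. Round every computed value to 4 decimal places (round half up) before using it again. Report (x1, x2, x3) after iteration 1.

(-0.5714, -0.8935, 1.0823)

Iteration 1:
  x1: GS value = (-5 - (-4)·0.0000 - (-2)·0.0000) / (7) = -0.7143;  x1 ← (1−ω)·0.0000 + ω·-0.7143 = -0.5714
  x2: GS value = (-10 - (-4)·-0.5714 - (-3)·0.0000) / (11) = -1.1169;  x2 ← (1−ω)·0.0000 + ω·-1.1169 = -0.8935
  x3: GS value = (7 - (2)·-0.5714 - (3)·-0.8935) / (8) = 1.3529;  x3 ← (1−ω)·0.0000 + ω·1.3529 = 1.0823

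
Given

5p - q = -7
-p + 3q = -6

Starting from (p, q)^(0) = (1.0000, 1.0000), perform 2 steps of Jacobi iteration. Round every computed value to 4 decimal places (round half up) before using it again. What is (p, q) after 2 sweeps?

Iteration 1:
  p = (-7 - (-1)·1.0000) / (5) = -1.2000
  q = (-6 - (-1)·1.0000) / (3) = -1.6667
Iteration 2:
  p = (-7 - (-1)·-1.6667) / (5) = -1.7333
  q = (-6 - (-1)·-1.2000) / (3) = -2.4000

(-1.7333, -2.4000)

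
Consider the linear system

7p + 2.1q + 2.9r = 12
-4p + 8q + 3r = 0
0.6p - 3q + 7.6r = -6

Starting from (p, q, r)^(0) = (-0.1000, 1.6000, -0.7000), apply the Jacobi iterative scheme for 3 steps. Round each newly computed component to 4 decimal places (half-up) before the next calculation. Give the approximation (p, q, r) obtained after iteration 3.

(1.8109, 1.1661, -0.6016)

Iteration 1:
  p = (12 - (2.1)·1.6000 - (2.9)·-0.7000) / (7) = 1.5243
  q = (0 - (-4)·-0.1000 - (3)·-0.7000) / (8) = 0.2125
  r = (-6 - (0.6)·-0.1000 - (-3)·1.6000) / (7.6) = -0.1500
Iteration 2:
  p = (12 - (2.1)·0.2125 - (2.9)·-0.1500) / (7) = 1.7127
  q = (0 - (-4)·1.5243 - (3)·-0.1500) / (8) = 0.8184
  r = (-6 - (0.6)·1.5243 - (-3)·0.2125) / (7.6) = -0.8259
Iteration 3:
  p = (12 - (2.1)·0.8184 - (2.9)·-0.8259) / (7) = 1.8109
  q = (0 - (-4)·1.7127 - (3)·-0.8259) / (8) = 1.1661
  r = (-6 - (0.6)·1.7127 - (-3)·0.8184) / (7.6) = -0.6016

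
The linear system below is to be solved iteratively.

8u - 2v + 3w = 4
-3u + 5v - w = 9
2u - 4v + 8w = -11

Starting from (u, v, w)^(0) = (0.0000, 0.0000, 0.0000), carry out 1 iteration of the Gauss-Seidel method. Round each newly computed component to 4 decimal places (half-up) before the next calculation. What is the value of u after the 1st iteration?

Iteration 1:
  u = (4 - (-2)·0.0000 - (3)·0.0000) / (8) = 0.5000
  v = (9 - (-3)·0.5000 - (-1)·0.0000) / (5) = 2.1000
  w = (-11 - (2)·0.5000 - (-4)·2.1000) / (8) = -0.4500

0.5000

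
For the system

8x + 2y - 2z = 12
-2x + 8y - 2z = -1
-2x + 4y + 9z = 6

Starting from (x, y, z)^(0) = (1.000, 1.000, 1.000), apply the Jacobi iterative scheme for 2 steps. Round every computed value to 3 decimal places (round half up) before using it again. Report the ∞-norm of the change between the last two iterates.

Iteration 1:
  x = (12 - (2)·1.000 - (-2)·1.000) / (8) = 1.500
  y = (-1 - (-2)·1.000 - (-2)·1.000) / (8) = 0.375
  z = (6 - (-2)·1.000 - (4)·1.000) / (9) = 0.444
Iteration 2:
  x = (12 - (2)·0.375 - (-2)·0.444) / (8) = 1.517
  y = (-1 - (-2)·1.500 - (-2)·0.444) / (8) = 0.361
  z = (6 - (-2)·1.500 - (4)·0.375) / (9) = 0.833
Change: (0.017, -0.014, 0.389) → max |·| = 0.389

0.389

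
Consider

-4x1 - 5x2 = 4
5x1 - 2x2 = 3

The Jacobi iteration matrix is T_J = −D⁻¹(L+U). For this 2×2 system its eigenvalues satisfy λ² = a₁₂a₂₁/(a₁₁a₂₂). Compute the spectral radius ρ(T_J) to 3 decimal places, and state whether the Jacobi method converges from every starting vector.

1.768

a₁₂a₂₁/(a₁₁a₂₂) = (-5)·(5) / ((-4)·(-2)) = -3.125000
ρ = √|-3.125000| = √3.125000 = 1.768
ρ > 1, so Jacobi diverges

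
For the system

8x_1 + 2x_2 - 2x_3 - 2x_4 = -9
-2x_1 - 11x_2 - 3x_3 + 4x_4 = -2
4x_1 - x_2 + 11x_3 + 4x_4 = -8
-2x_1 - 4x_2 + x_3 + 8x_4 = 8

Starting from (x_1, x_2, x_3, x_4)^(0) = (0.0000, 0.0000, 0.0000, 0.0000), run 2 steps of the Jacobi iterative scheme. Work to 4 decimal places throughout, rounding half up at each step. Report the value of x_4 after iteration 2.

Iteration 1:
  x_1 = (-9 - (2)·0.0000 - (-2)·0.0000 - (-2)·0.0000) / (8) = -1.1250
  x_2 = (-2 - (-2)·0.0000 - (-3)·0.0000 - (4)·0.0000) / (-11) = 0.1818
  x_3 = (-8 - (4)·0.0000 - (-1)·0.0000 - (4)·0.0000) / (11) = -0.7273
  x_4 = (8 - (-2)·0.0000 - (-4)·0.0000 - (1)·0.0000) / (8) = 1.0000
Iteration 2:
  x_1 = (-9 - (2)·0.1818 - (-2)·-0.7273 - (-2)·1.0000) / (8) = -1.1023
  x_2 = (-2 - (-2)·-1.1250 - (-3)·-0.7273 - (4)·1.0000) / (-11) = 0.9484
  x_3 = (-8 - (4)·-1.1250 - (-1)·0.1818 - (4)·1.0000) / (11) = -0.6653
  x_4 = (8 - (-2)·-1.1250 - (-4)·0.1818 - (1)·-0.7273) / (8) = 0.9006

0.9006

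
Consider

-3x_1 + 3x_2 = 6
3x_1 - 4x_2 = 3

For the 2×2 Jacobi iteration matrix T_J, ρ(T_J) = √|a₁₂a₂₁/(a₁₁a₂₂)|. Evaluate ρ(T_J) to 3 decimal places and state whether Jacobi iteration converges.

0.866

a₁₂a₂₁/(a₁₁a₂₂) = (3)·(3) / ((-3)·(-4)) = 0.750000
ρ = √|0.750000| = √0.750000 = 0.866
ρ < 1, so Jacobi converges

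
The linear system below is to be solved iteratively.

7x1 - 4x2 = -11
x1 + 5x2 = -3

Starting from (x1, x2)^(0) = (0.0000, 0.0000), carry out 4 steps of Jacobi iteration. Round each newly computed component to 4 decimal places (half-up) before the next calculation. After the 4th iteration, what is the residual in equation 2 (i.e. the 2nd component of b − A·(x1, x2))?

-0.0390

Iteration 1:
  x1 = (-11 - (-4)·0.0000) / (7) = -1.5714
  x2 = (-3 - (1)·0.0000) / (5) = -0.6000
Iteration 2:
  x1 = (-11 - (-4)·-0.6000) / (7) = -1.9143
  x2 = (-3 - (1)·-1.5714) / (5) = -0.2857
Iteration 3:
  x1 = (-11 - (-4)·-0.2857) / (7) = -1.7347
  x2 = (-3 - (1)·-1.9143) / (5) = -0.2171
Iteration 4:
  x1 = (-11 - (-4)·-0.2171) / (7) = -1.6955
  x2 = (-3 - (1)·-1.7347) / (5) = -0.2531
Residual b − A·x = (-0.1439, -0.0390)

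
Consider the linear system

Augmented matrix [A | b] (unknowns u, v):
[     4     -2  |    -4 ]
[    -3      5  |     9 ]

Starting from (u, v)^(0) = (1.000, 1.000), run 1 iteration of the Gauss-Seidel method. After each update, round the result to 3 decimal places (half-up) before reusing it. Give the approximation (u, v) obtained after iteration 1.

Iteration 1:
  u = (-4 - (-2)·1.000) / (4) = -0.500
  v = (9 - (-3)·-0.500) / (5) = 1.500

(-0.500, 1.500)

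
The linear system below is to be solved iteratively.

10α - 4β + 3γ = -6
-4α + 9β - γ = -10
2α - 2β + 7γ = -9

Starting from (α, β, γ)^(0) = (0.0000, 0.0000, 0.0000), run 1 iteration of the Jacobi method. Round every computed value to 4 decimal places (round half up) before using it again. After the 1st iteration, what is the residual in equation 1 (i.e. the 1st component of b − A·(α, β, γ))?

Iteration 1:
  α = (-6 - (-4)·0.0000 - (3)·0.0000) / (10) = -0.6000
  β = (-10 - (-4)·0.0000 - (-1)·0.0000) / (9) = -1.1111
  γ = (-9 - (2)·0.0000 - (-2)·0.0000) / (7) = -1.2857
Residual b − A·x = (-0.5873, -3.6858, -1.0223)

-0.5873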